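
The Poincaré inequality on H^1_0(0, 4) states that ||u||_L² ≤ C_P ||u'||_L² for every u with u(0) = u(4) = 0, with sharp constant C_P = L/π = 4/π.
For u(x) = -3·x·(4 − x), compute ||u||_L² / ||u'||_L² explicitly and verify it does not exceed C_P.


||u||_L² / ||u'||_L² = 2*sqrt(10)/5 < C_P = 4/π.

u(x) = -3·x·(4 − x), so u'(x) = 6*x - 12.
u(x) = -3·x·(4 − x) vanishes at x = 0 and x = 4, so u ∈ H^1_0(0, 4). Differentiate via the product rule and integrate the resulting polynomials term by term.
  ∫_0^4 u² dx = ∫_0^4 (9*x^4 - 72*x^3 + 144*x^2) dx. Term by term:
    ∫_0^4 9*x^4 dx = 9216/5;  ∫_0^4 -72*x^3 dx = -4608;  ∫_0^4 144*x^2 dx = 3072.
  Sum: 9216/5 − 4608 + 3072 = 1536/5.
  ∫_0^4 (u')² dx = ∫_0^4 (36*x^2 - 144*x + 144) dx. Term by term:
    ∫_0^4 36*x^2 dx = 768;  ∫_0^4 -144*x dx = -1152;  ∫_0^4 144 dx = 576.
  Sum: 768 − 1152 + 576 = 192.
∫_0^4 u² dx = 1536/5, so ||u||_L² = 16*sqrt(30)/5.
∫_0^4 (u')² dx = 192, so ||u'||_L² = 8*sqrt(3).
Ratio ||u||_L² / ||u'||_L² = 2*sqrt(10)/5.
Sharp Poincaré constant on H^1_0(0, 4) is C_P = L/π = 4/π, achieved by sin(π/4·x).
A polynomial bump cannot attain the sharp Poincaré constant (only the first sine eigenfunction does), so the ratio is strictly less than C_P, consistent with ||u||_L² ≤ C_P ||u'||_L².


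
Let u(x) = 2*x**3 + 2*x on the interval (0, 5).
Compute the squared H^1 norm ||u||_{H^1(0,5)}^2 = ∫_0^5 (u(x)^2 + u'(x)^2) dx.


||u||_{H^1}^2 = 1539920/21

The H^1 norm (squared) on an interval (0, L) is
  ||u||_{H^1}^2 = ∫_0^L u(x)^2 dx + ∫_0^L u'(x)^2 dx.
Compute u'(x) = 6*x**2 + 2.
Then u(x)^2 = 4*x**6 + 8*x**4 + 4*x**2 and u'(x)^2 = 36*x**4 + 24*x**2 + 4.
Integrate each monomial from 0 to 5 using ∫_0^5 c·x^n dx = c·5^(n+1)/(n+1):
  ∫_0^5 u(x)^2 dx = ∫_0^5 (4*x^6 + 8*x^4 + 4*x^2) dx. Term by term:
    ∫_0^5 4*x^6 dx = 312500/7;  ∫_0^5 8*x^4 dx = 5000;  ∫_0^5 4*x^2 dx = 500/3.
  Sum: 312500/7 + 5000 + 500/3 = 1046000/21.
  ∫_0^5 u'(x)^2 dx = ∫_0^5 (36*x^4 + 24*x^2 + 4) dx. Term by term:
    ∫_0^5 36*x^4 dx = 22500;  ∫_0^5 24*x^2 dx = 1000;  ∫_0^5 4 dx = 20.
  Sum: 22500 + 1000 + 20 = 23520.
Adding: ||u||_{H^1}^2 = 1046000/21 + 23520 = 1539920/21.


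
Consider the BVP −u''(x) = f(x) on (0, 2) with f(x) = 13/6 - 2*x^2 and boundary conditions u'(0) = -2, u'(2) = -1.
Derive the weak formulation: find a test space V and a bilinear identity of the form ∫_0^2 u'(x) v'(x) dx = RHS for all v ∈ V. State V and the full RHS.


V = H^1(0, 2) (v unrestricted at boundary; u is determined up to an additive constant); weak form: ∫_0^2 u'v' dx = ∫_0^2 (13/6 - 2*x^2) v dx − v(2) + 2·v(0) for all v ∈ V.

Multiply both sides by a test function v and integrate from 0 to 2:
  ∫_0^2 −u''(x) v(x) dx = ∫_0^2 f(x) v(x) dx.
Integrate the LHS by parts once:
  ∫_0^2 −u'' v dx = −[u'(x) v(x)]_0^2 + ∫_0^2 u'(x) v'(x) dx.
Thus ∫_0^2 u'(x) v'(x) dx = ∫_0^2 f(x) v(x) dx + [u'(x) v(x)]_0^2.
Choose V so that boundary terms are either known or forced to vanish.
u has inhomogeneous Neumann u'(0) = -2, u'(2) = -1. [u' v]_0^2 = (-1)·v(2) − (-2)·v(0) = − v(2) + 2·v(0). Take V = H^1(0, 2); boundary term becomes part of RHS.
Weak formulation: find u (satisfying any essential BC) such that ∫_0^2 u'(x) v'(x) dx = ∫_0^2 f v dx − v(2) + 2·v(0) for all v ∈ V (Neumann data are natural BCs: they enter the RHS as boundary terms).
Substituting f(x) = 13/6 - 2*x^2, the right-hand side is ∫_0^2 (13/6 - 2*x^2) v dx − v(2) + 2·v(0).
Compatibility check (pure Neumann): taking v ≡ 1 ∈ V gives 0 = ∫_0^2 f dx + (-1) − (-2), i.e. ∫_0^2 f dx must equal u'(0) − u'(2) = -1. Indeed ∫_0^2 (13/6 - 2*x^2) dx = -1, so the data are compatible. The solution is then unique only up to an additive constant (fix it e.g. by requiring ∫_0^2 u dx = 0).


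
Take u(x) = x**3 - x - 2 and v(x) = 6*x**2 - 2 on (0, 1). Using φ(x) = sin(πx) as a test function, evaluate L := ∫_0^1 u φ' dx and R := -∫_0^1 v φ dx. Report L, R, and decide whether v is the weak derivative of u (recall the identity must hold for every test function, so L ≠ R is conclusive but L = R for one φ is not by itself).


LHS = (12 - π^2)/π^3, RHS = -2/π + 24/π^3. No, v is not the weak derivative of u.

u(x) = x**3 - x - 2, classical derivative u'(x) = 3*x**2 - 1.
φ(x) = sin(πx), so φ'(x) = π*cos(π*x).
Note φ(0) = φ(1) = 0, so the boundary term u·φ vanishes.
LHS = ∫_0^1 u(x) φ'(x) dx = ∫_0^1 (π*x^3*cos(π*x) - π*x*cos(π*x) - 2*π*cos(π*x)) dx. Term by term:
  ∫_0^1 -2*π*cos(π*x) dx = 0;  ∫_0^1 π*x^3*cos(π*x) dx = -3/π + 12/π^3;  ∫_0^1 -π*x*cos(π*x) dx = 2/π.
Sum: 0 + -3/π + 12/π^3 + 2/π = (12 - π^2)/π^3.
So LHS = (12 - π^2)/π^3.
∫_0^1 v(x) φ(x) dx = ∫_0^1 (6*x^2*sin(π*x) - 2*sin(π*x)) dx. Term by term:
  ∫_0^1 -2*sin(π*x) dx = -4/π;  ∫_0^1 6*x^2*sin(π*x) dx = -24/π^3 + 6/π.
Sum: -4/π + -24/π^3 + 6/π = -24/π^3 + 2/π.
So RHS = -∫_0^1 v(x) φ(x) dx = -2/π + 24/π^3.
LHS − RHS = (-12 + π^2)/π^3 ≠ 0, so the identity fails.
(For a valid weak derivative the identity must hold for EVERY test function, in particular this one. The failure shows v is NOT the weak derivative of u.)
Correct weak derivative would be u'(x) = 3*x**2 - 1.


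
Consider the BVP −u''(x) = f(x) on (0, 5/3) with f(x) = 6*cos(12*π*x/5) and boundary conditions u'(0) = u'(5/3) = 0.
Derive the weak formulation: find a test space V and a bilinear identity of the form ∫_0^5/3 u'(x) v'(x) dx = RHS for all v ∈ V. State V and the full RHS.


V = H^1(0, 5/3) (no boundary constraint on v; u is determined up to an additive constant); weak form: ∫_0^5/3 u'v' dx = ∫_0^5/3 (6*cos(12*π*x/5)) v dx for all v ∈ V.

Multiply both sides by a test function v and integrate from 0 to 5/3:
  ∫_0^5/3 −u''(x) v(x) dx = ∫_0^5/3 f(x) v(x) dx.
Integrate the LHS by parts once:
  ∫_0^5/3 −u'' v dx = −[u'(x) v(x)]_0^5/3 + ∫_0^5/3 u'(x) v'(x) dx.
Thus ∫_0^5/3 u'(x) v'(x) dx = ∫_0^5/3 f(x) v(x) dx + [u'(x) v(x)]_0^5/3.
Choose V so that boundary terms are either known or forced to vanish.
u has homogeneous Neumann: u'(0) = u'(5/3) = 0. So [u' v]_0^5/3 = 0·v(5/3) − 0·v(0) = 0 for any v; take V = H^1(0, 5/3).
Weak formulation: find u (satisfying any essential BC) such that ∫_0^5/3 u'(x) v'(x) dx = ∫_0^5/3 f v dx for all v ∈ V (homogeneous Neumann, so boundary terms vanish).
Substituting f(x) = 6*cos(12*π*x/5), the right-hand side is ∫_0^5/3 (6*cos(12*π*x/5)) v dx.
Compatibility check (pure Neumann): taking v ≡ 1 ∈ V gives 0 = ∫_0^5/3 f dx + (0) − (0), i.e. ∫_0^5/3 f dx must equal u'(0) − u'(5/3) = 0. Indeed ∫_0^5/3 (6*cos(12*π*x/5)) dx = 0, so the data are compatible. The solution is then unique only up to an additive constant (fix it e.g. by requiring ∫_0^5/3 u dx = 0).


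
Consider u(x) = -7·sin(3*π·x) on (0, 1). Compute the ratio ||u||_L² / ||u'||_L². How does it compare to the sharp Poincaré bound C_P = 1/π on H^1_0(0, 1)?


||u||_L² / ||u'||_L² = 1/(3*π) < C_P = 1/π.

u(x) = -7·sin(3*π·x), so u'(x) = -21*π*cos(3*π*x).
Writing u(x) = A·sin(kπx/L) with A = -7 and k = 3, use ∫_0^L sin²(kπx/L) dx = L/2 and ∫_0^L cos²(kπx/L) dx = L/2.
u² = 49·sin²(3*π·x) and (u')² = 441*π^2·cos²(3*π·x), and each of sin², cos² integrates to L/2 = 1/2 over (0, 1).
∫_0^1 u² dx = 49/2, so ||u||_L² = 7*sqrt(2)/2.
∫_0^1 (u')² dx = 441*π^2/2, so ||u'||_L² = 21*sqrt(2)*π/2.
Ratio ||u||_L² / ||u'||_L² = 1/(3*π).
Sharp Poincaré constant on H^1_0(0, 1) is C_P = L/π = 1/π, achieved by sin(π·x).
This is the k = 3 harmonic; the ratio L/(kπ) is strictly less than C_P = L/π, consistent with the sharp inequality ||u||_L² ≤ C_P ||u'||_L².


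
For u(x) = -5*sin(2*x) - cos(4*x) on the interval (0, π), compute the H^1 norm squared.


||u||_{H^1(0,π)}^2 = 71*π

u'(x) = 4*sin(4*x) - 10*cos(2*x).
Expand u² and (u')² and integrate term by term on (0, π), using: for integers n ≥ 1, ∫_0^π sin²(nx) dx = ∫_0^π cos²(nx) dx = π/2; for n ≠ n', ∫_0^π sin(nx)sin(n'x) dx = ∫_0^π cos(nx)cos(n'x) dx = 0; and by product-to-sum, ∫_0^π sin(nx)cos(n'x) dx = ½∫_0^π [sin((n+n')x) + sin((n−n')x)] dx, which is 0 when n+n' is even and 2n/(n²−n'²) when n+n' is odd (it need not vanish on (0, π)).
  u² squared terms: (-1)²·∫cos(4x)² dx = 1·π/2 = π/2;  (-5)²·∫sin(2x)² dx = 25·π/2 = 25*π/2.
  u² cross terms: 2·(-1)·(-5)·∫cos(4x)·sin(2x) dx = 10·(0) = 0.
  So ∫_0^π u² dx = π/2 + 25*π/2 + 0 = 13*π.
  (u')² squared terms: (-10)²·∫cos(2x)² dx = 100·π/2 = 50*π;  (4)²·∫sin(4x)² dx = 16·π/2 = 8*π.
  (u')² cross terms: 2·(-10)·(4)·∫cos(2x)·sin(4x) dx = -80·(0) = 0.
  So ∫_0^π (u')² dx = 50*π + 8*π + 0 = 58*π.
||u||_{H^1}^2 = (13*π) + (58*π) = 71*π.


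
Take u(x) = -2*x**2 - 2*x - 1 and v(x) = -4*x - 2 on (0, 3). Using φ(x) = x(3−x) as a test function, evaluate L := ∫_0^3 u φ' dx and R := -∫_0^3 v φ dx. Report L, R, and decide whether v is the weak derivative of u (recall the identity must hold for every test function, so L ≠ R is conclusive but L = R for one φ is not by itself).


LHS = 36, RHS = 36. Yes, v = u' weakly.

u(x) = -2*x**2 - 2*x - 1, classical derivative u'(x) = -4*x - 2.
φ(x) = x(3−x), so φ'(x) = 3 - 2*x.
Note φ(0) = φ(3) = 0, so the boundary term u·φ vanishes.
LHS = ∫_0^3 u(x) φ'(x) dx = ∫_0^3 (4*x^3 - 2*x^2 - 4*x - 3) dx. Term by term:
  ∫_0^3 4*x^3 dx = 81;  ∫_0^3 -2*x^2 dx = -18;  ∫_0^3 -4*x dx = -18;
  ∫_0^3 -3 dx = -9.
Sum: 81 − 18 − 18 − 9 = 36.
So LHS = 36.
∫_0^3 v(x) φ(x) dx = ∫_0^3 (4*x^3 - 10*x^2 - 6*x) dx. Term by term:
  ∫_0^3 4*x^3 dx = 81;  ∫_0^3 -10*x^2 dx = -90;  ∫_0^3 -6*x dx = -27.
Sum: 81 − 90 − 27 = -36.
So RHS = -∫_0^3 v(x) φ(x) dx = 36.
LHS = RHS, so the identity holds for this test φ.
Moreover u is smooth here and v(x) = u'(x) = -4*x - 2 pointwise, so the identity holds for every test function. Hence v is the weak derivative of u.


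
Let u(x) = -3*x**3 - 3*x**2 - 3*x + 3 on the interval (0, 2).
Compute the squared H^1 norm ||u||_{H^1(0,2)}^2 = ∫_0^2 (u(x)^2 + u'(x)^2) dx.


||u||_{H^1}^2 = 61872/35

The H^1 norm (squared) on an interval (0, L) is
  ||u||_{H^1}^2 = ∫_0^L u(x)^2 dx + ∫_0^L u'(x)^2 dx.
Compute u'(x) = -9*x**2 - 6*x - 3.
Then u(x)^2 = 9*x**6 + 18*x**5 + 27*x**4 - 9*x**2 - 18*x + 9 and u'(x)^2 = 81*x**4 + 108*x**3 + 90*x**2 + 36*x + 9.
Integrate each monomial from 0 to 2 using ∫_0^2 c·x^n dx = c·2^(n+1)/(n+1):
  ∫_0^2 u(x)^2 dx = ∫_0^2 (9*x^6 + 18*x^5 + 27*x^4 - 9*x^2 - 18*x + 9) dx. Term by term:
    ∫_0^2 9*x^6 dx = 1152/7;  ∫_0^2 18*x^5 dx = 192;  ∫_0^2 27*x^4 dx = 864/5;
    ∫_0^2 -9*x^2 dx = -24;  ∫_0^2 -18*x dx = -36;  ∫_0^2 9 dx = 18.
  Sum: 1152/7 + 192 + 864/5 − 24 − 36 + 18 = 17058/35.
  ∫_0^2 u'(x)^2 dx = ∫_0^2 (81*x^4 + 108*x^3 + 90*x^2 + 36*x + 9) dx. Term by term:
    ∫_0^2 81*x^4 dx = 2592/5;  ∫_0^2 108*x^3 dx = 432;  ∫_0^2 90*x^2 dx = 240;
    ∫_0^2 36*x dx = 72;  ∫_0^2 9 dx = 18.
  Sum: 2592/5 + 432 + 240 + 72 + 18 = 6402/5.
Adding: ||u||_{H^1}^2 = 17058/35 + 6402/5 = 61872/35.


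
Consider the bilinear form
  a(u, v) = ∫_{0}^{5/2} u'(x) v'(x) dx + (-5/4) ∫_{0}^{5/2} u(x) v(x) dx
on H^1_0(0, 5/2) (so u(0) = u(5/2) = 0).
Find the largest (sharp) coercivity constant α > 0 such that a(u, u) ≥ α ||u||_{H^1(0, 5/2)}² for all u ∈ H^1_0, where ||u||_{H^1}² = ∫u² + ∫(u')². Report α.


α = (-125 + 16*π^2)/(4*(25 + 4*π^2))

Coercivity of a(·,·) on H^1_0(0, 5/2) means a(u, u) ≥ α ||u||_{H^1}² for every u ∈ H^1_0.
The interval has length L = 5/2, and Poincaré/coercivity depend only on L. Here a(u, u) = ∫(u')² + (-5/4)·∫u².
Here c = -5/4 < 0 with |c| < (π/L)² = 4*π^2/25, so coercivity still holds. The condition a(u,u) ≥ α||u||_{H^1}² reads (1−α)∫(u')² ≥ (α−c)∫u². Any admissible α is ≤ 1 (rapidly oscillating u have ∫u²/∫(u')² → 0), and α = 1 would force 0 ≥ (1−c)∫u², impossible since c < 1; so 1−α > 0. By the sharp Poincaré inequality on H^1_0 of an interval of length L, ∫(u')² ≥ (π/L)²∫u² with equality for the first sine mode sin(π(x−x₀)/L) (x₀ the left endpoint), so the inequality holds for all u iff (1−α)(π/L)² ≥ α − c, i.e. α ≤ ((π/L)² + c)/((π/L)² + 1) = (1 + c(L/π)²)/(1 + (L/π)²). (Direct route, valid since c ≤ 0: Poincaré gives c∫u² ≥ c(L/π)²∫(u')², so a(u,u) ≥ (1 + c(L/π)²)∫(u')², while ||u||_{H^1}² ≤ (1 + (L/π)²)∫(u')²; dividing yields the same α.) With (π/L)² = 4*π^2/25 and c = -5/4, the largest admissible constant is α = ((π/L)² + c)/((π/L)² + 1).
Simplifying, α = (-125 + 16*π^2)/(4*(25 + 4*π^2)).


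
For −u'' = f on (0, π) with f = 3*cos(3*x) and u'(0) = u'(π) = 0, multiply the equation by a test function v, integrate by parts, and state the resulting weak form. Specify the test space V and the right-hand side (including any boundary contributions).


V = H^1(0, π) (no boundary constraint on v; u is determined up to an additive constant); weak form: ∫_0^π u'v' dx = ∫_0^π (3*cos(3*x)) v dx for all v ∈ V.

Multiply both sides by a test function v and integrate from 0 to π:
  ∫_0^π −u''(x) v(x) dx = ∫_0^π f(x) v(x) dx.
Integrate the LHS by parts once:
  ∫_0^π −u'' v dx = −[u'(x) v(x)]_0^π + ∫_0^π u'(x) v'(x) dx.
Thus ∫_0^π u'(x) v'(x) dx = ∫_0^π f(x) v(x) dx + [u'(x) v(x)]_0^π.
Choose V so that boundary terms are either known or forced to vanish.
u has homogeneous Neumann: u'(0) = u'(π) = 0. So [u' v]_0^π = 0·v(π) − 0·v(0) = 0 for any v; take V = H^1(0, π).
Weak formulation: find u (satisfying any essential BC) such that ∫_0^π u'(x) v'(x) dx = ∫_0^π f v dx for all v ∈ V (homogeneous Neumann, so boundary terms vanish).
Substituting f(x) = 3*cos(3*x), the right-hand side is ∫_0^π (3*cos(3*x)) v dx.
Compatibility check (pure Neumann): taking v ≡ 1 ∈ V gives 0 = ∫_0^π f dx + (0) − (0), i.e. ∫_0^π f dx must equal u'(0) − u'(π) = 0. Indeed ∫_0^π (3*cos(3*x)) dx = 0, so the data are compatible. The solution is then unique only up to an additive constant (fix it e.g. by requiring ∫_0^π u dx = 0).


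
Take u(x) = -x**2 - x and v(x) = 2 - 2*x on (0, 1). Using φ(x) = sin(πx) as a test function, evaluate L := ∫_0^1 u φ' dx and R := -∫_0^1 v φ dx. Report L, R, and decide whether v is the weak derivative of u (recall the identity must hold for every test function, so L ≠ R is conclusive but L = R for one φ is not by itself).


LHS = 4/π, RHS = -2/π. No, v is not the weak derivative of u.

u(x) = -x**2 - x, classical derivative u'(x) = -2*x - 1.
φ(x) = sin(πx), so φ'(x) = π*cos(π*x).
Note φ(0) = φ(1) = 0, so the boundary term u·φ vanishes.
LHS = ∫_0^1 u(x) φ'(x) dx = ∫_0^1 (-π*x^2*cos(π*x) - π*x*cos(π*x)) dx. Term by term:
  ∫_0^1 -π*x*cos(π*x) dx = 2/π;  ∫_0^1 -π*x^2*cos(π*x) dx = 2/π.
Sum: 2/π + 2/π = 4/π.
So LHS = 4/π.
∫_0^1 v(x) φ(x) dx = ∫_0^1 (-2*x*sin(π*x) + 2*sin(π*x)) dx. Term by term:
  ∫_0^1 2*sin(π*x) dx = 4/π;  ∫_0^1 -2*x*sin(π*x) dx = -2/π.
Sum: 4/π − 2/π = 2/π.
So RHS = -∫_0^1 v(x) φ(x) dx = -2/π.
LHS − RHS = 6/π ≠ 0, so the identity fails.
(For a valid weak derivative the identity must hold for EVERY test function, in particular this one. The failure shows v is NOT the weak derivative of u.)
Correct weak derivative would be u'(x) = -2*x - 1.


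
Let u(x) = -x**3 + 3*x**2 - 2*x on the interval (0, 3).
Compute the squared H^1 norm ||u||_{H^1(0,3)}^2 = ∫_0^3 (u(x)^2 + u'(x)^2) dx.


||u||_{H^1}^2 = 1842/35

The H^1 norm (squared) on an interval (0, L) is
  ||u||_{H^1}^2 = ∫_0^L u(x)^2 dx + ∫_0^L u'(x)^2 dx.
Compute u'(x) = -3*x**2 + 6*x - 2.
Then u(x)^2 = x**6 - 6*x**5 + 13*x**4 - 12*x**3 + 4*x**2 and u'(x)^2 = 9*x**4 - 36*x**3 + 48*x**2 - 24*x + 4.
Integrate each monomial from 0 to 3 using ∫_0^3 c·x^n dx = c·3^(n+1)/(n+1):
  ∫_0^3 u(x)^2 dx = ∫_0^3 (x^6 - 6*x^5 + 13*x^4 - 12*x^3 + 4*x^2) dx. Term by term:
    ∫_0^3 x^6 dx = 2187/7;  ∫_0^3 -6*x^5 dx = -729;  ∫_0^3 13*x^4 dx = 3159/5;
    ∫_0^3 -12*x^3 dx = -243;  ∫_0^3 4*x^2 dx = 36.
  Sum: 2187/7 − 729 + 3159/5 − 243 + 36 = 288/35.
  ∫_0^3 u'(x)^2 dx = ∫_0^3 (9*x^4 - 36*x^3 + 48*x^2 - 24*x + 4) dx. Term by term:
    ∫_0^3 9*x^4 dx = 2187/5;  ∫_0^3 -36*x^3 dx = -729;  ∫_0^3 48*x^2 dx = 432;
    ∫_0^3 -24*x dx = -108;  ∫_0^3 4 dx = 12.
  Sum: 2187/5 − 729 + 432 − 108 + 12 = 222/5.
Adding: ||u||_{H^1}^2 = 288/35 + 222/5 = 1842/35.


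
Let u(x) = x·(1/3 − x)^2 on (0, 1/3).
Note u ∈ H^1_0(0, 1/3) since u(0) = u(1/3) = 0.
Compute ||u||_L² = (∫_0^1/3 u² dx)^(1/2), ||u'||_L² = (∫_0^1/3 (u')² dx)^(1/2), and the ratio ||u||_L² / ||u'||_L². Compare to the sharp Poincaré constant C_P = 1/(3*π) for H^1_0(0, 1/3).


||u||_L² / ||u'||_L² = sqrt(14)/42 < C_P = 1/(3*π).

u(x) = x·(1/3 − x)^2, so u'(x) = (3*x - 1)*(9*x - 1)/9.
u(x) = x·(1/3 − x)^2 vanishes at x = 0 and x = 1/3, so u ∈ H^1_0(0, 1/3). Differentiate via the product rule and integrate the resulting polynomials term by term.
  ∫_0^1/3 u² dx = ∫_0^1/3 (x^6 - 4*x^5/3 + 2*x^4/3 - 4*x^3/27 + x^2/81) dx. Term by term:
    ∫_0^1/3 x^6 dx = 1/15309;  ∫_0^1/3 -4*x^5/3 dx = -2/6561;  ∫_0^1/3 2*x^4/3 dx = 2/3645;
    ∫_0^1/3 -4*x^3/27 dx = -1/2187;  ∫_0^1/3 x^2/81 dx = 1/6561.
  Sum: 1/15309 − 2/6561 + 2/3645 − 1/2187 + 1/6561 = 1/229635.
  ∫_0^1/3 (u')² dx = ∫_0^1/3 (9*x^4 - 8*x^3 + 22*x^2/9 - 8*x/27 + 1/81) dx. Term by term:
    ∫_0^1/3 9*x^4 dx = 1/135;  ∫_0^1/3 -8*x^3 dx = -2/81;  ∫_0^1/3 22*x^2/9 dx = 22/729;
    ∫_0^1/3 -8*x/27 dx = -4/243;  ∫_0^1/3 1/81 dx = 1/243.
  Sum: 1/135 − 2/81 + 22/729 − 4/243 + 1/243 = 2/3645.
∫_0^1/3 u² dx = 1/229635, so ||u||_L² = sqrt(35)/2835.
∫_0^1/3 (u')² dx = 2/3645, so ||u'||_L² = sqrt(10)/135.
Ratio ||u||_L² / ||u'||_L² = sqrt(14)/42.
Sharp Poincaré constant on H^1_0(0, 1/3) is C_P = L/π = 1/(3*π), achieved by sin(3*π·x).
A polynomial bump cannot attain the sharp Poincaré constant (only the first sine eigenfunction does), so the ratio is strictly less than C_P, consistent with ||u||_L² ≤ C_P ||u'||_L².


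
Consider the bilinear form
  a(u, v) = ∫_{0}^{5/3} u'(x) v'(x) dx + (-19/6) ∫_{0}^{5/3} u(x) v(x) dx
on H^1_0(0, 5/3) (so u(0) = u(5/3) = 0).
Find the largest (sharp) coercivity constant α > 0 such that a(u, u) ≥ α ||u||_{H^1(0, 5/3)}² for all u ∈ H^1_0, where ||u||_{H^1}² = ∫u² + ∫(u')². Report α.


α = (-475 + 54*π^2)/(6*(25 + 9*π^2))

Coercivity of a(·,·) on H^1_0(0, 5/3) means a(u, u) ≥ α ||u||_{H^1}² for every u ∈ H^1_0.
The interval has length L = 5/3, and Poincaré/coercivity depend only on L. Here a(u, u) = ∫(u')² + (-19/6)·∫u².
Here c = -19/6 < 0 with |c| < (π/L)² = 9*π^2/25, so coercivity still holds. The condition a(u,u) ≥ α||u||_{H^1}² reads (1−α)∫(u')² ≥ (α−c)∫u². Any admissible α is ≤ 1 (rapidly oscillating u have ∫u²/∫(u')² → 0), and α = 1 would force 0 ≥ (1−c)∫u², impossible since c < 1; so 1−α > 0. By the sharp Poincaré inequality on H^1_0 of an interval of length L, ∫(u')² ≥ (π/L)²∫u² with equality for the first sine mode sin(π(x−x₀)/L) (x₀ the left endpoint), so the inequality holds for all u iff (1−α)(π/L)² ≥ α − c, i.e. α ≤ ((π/L)² + c)/((π/L)² + 1) = (1 + c(L/π)²)/(1 + (L/π)²). (Direct route, valid since c ≤ 0: Poincaré gives c∫u² ≥ c(L/π)²∫(u')², so a(u,u) ≥ (1 + c(L/π)²)∫(u')², while ||u||_{H^1}² ≤ (1 + (L/π)²)∫(u')²; dividing yields the same α.) With (π/L)² = 9*π^2/25 and c = -19/6, the largest admissible constant is α = ((π/L)² + c)/((π/L)² + 1).
Simplifying, α = (-475 + 54*π^2)/(6*(25 + 9*π^2)).


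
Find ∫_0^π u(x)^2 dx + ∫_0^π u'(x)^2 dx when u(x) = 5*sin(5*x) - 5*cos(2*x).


||u||_{H^1(0,π)}^2 = -2500/21 + 775*π/2

u'(x) = 10*sin(2*x) + 25*cos(5*x).
Expand u² and (u')² and integrate term by term on (0, π), using: for integers n ≥ 1, ∫_0^π sin²(nx) dx = ∫_0^π cos²(nx) dx = π/2; for n ≠ n', ∫_0^π sin(nx)sin(n'x) dx = ∫_0^π cos(nx)cos(n'x) dx = 0; and by product-to-sum, ∫_0^π sin(nx)cos(n'x) dx = ½∫_0^π [sin((n+n')x) + sin((n−n')x)] dx, which is 0 when n+n' is even and 2n/(n²−n'²) when n+n' is odd (it need not vanish on (0, π)).
  u² squared terms: (-5)²·∫cos(2x)² dx = 25·π/2 = 25*π/2;  (5)²·∫sin(5x)² dx = 25·π/2 = 25*π/2.
  u² cross terms: 2·(-5)·(5)·∫cos(2x)·sin(5x) dx = -50·(10/21) = -500/21.
  So ∫_0^π u² dx = 25*π/2 + 25*π/2 − 500/21 = -500/21 + 25*π.
  (u')² squared terms: (10)²·∫sin(2x)² dx = 100·π/2 = 50*π;  (25)²·∫cos(5x)² dx = 625·π/2 = 625*π/2.
  (u')² cross terms: 2·(10)·(25)·∫sin(2x)·cos(5x) dx = 500·(-4/21) = -2000/21.
  So ∫_0^π (u')² dx = 50*π + 625*π/2 − 2000/21 = -2000/21 + 725*π/2.
||u||_{H^1}^2 = (-500/21 + 25*π) + (-2000/21 + 725*π/2) = -2500/21 + 775*π/2.


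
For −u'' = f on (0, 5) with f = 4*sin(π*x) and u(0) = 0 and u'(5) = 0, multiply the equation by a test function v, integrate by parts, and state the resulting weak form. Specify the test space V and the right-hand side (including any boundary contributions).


V = {v ∈ H^1(0, 5) : v(0) = 0} (test functions vanish at x = 0 where u is specified); weak form: ∫_0^5 u'v' dx = ∫_0^5 (4*sin(π*x)) v dx for all v ∈ V.

Multiply both sides by a test function v and integrate from 0 to 5:
  ∫_0^5 −u''(x) v(x) dx = ∫_0^5 f(x) v(x) dx.
Integrate the LHS by parts once:
  ∫_0^5 −u'' v dx = −[u'(x) v(x)]_0^5 + ∫_0^5 u'(x) v'(x) dx.
Thus ∫_0^5 u'(x) v'(x) dx = ∫_0^5 f(x) v(x) dx + [u'(x) v(x)]_0^5.
Choose V so that boundary terms are either known or forced to vanish.
Mixed BC: u(0) = 0 (Dirichlet) and u'(5) = 0 (Neumann). Define V = {v ∈ H^1(0, 5) : v(0) = 0}. Then [u' v]_0^5 = u'(5)·v(5) − u'(0)·0 = 0.
Weak formulation: find u (satisfying any essential BC) such that ∫_0^5 u'(x) v'(x) dx = ∫_0^5 f v dx for all v ∈ V (Dirichlet at 0 absorbed into V; the Neumann datum at x = 5 is zero, so no boundary term remains).
Substituting f(x) = 4*sin(π*x), the right-hand side is ∫_0^5 (4*sin(π*x)) v dx.


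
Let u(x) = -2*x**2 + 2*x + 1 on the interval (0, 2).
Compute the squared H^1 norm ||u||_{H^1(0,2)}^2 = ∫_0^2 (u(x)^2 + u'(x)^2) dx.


||u||_{H^1}^2 = 334/15

The H^1 norm (squared) on an interval (0, L) is
  ||u||_{H^1}^2 = ∫_0^L u(x)^2 dx + ∫_0^L u'(x)^2 dx.
Compute u'(x) = 2 - 4*x.
Then u(x)^2 = 4*x**4 - 8*x**3 + 4*x + 1 and u'(x)^2 = 16*x**2 - 16*x + 4.
Integrate each monomial from 0 to 2 using ∫_0^2 c·x^n dx = c·2^(n+1)/(n+1):
  ∫_0^2 u(x)^2 dx = ∫_0^2 (4*x^4 - 8*x^3 + 4*x + 1) dx. Term by term:
    ∫_0^2 4*x^4 dx = 128/5;  ∫_0^2 -8*x^3 dx = -32;  ∫_0^2 4*x dx = 8;
    ∫_0^2 1 dx = 2.
  Sum: 128/5 − 32 + 8 + 2 = 18/5.
  ∫_0^2 u'(x)^2 dx = ∫_0^2 (16*x^2 - 16*x + 4) dx. Term by term:
    ∫_0^2 16*x^2 dx = 128/3;  ∫_0^2 -16*x dx = -32;  ∫_0^2 4 dx = 8.
  Sum: 128/3 − 32 + 8 = 56/3.
Adding: ||u||_{H^1}^2 = 18/5 + 56/3 = 334/15.


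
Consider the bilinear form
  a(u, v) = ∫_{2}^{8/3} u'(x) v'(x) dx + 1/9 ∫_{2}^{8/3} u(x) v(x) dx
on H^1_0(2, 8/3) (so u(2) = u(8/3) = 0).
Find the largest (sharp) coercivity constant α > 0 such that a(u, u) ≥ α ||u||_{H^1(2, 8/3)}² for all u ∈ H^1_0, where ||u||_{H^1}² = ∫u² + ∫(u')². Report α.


α = (4 + 81*π^2)/(9*(4 + 9*π^2))

Coercivity of a(·,·) on H^1_0(2, 8/3) means a(u, u) ≥ α ||u||_{H^1}² for every u ∈ H^1_0.
The interval has length L = 2/3, and Poincaré/coercivity depend only on L. Here a(u, u) = ∫(u')² + (1/9)·∫u².
Here 0 < c = 1/9 < 1. The condition a(u,u) ≥ α||u||_{H^1}² reads (1−α)∫(u')² ≥ (α−c)∫u². Any admissible α is ≤ 1 (rapidly oscillating u have ∫u²/∫(u')² → 0), and α = 1 would force 0 ≥ (1−c)∫u², impossible since c < 1; so 1−α > 0. By the sharp Poincaré inequality on H^1_0 of an interval of length L, ∫(u')² ≥ (π/L)²∫u² with equality for the first sine mode sin(π(x−x₀)/L) (x₀ the left endpoint), so the inequality holds for all u iff (1−α)(π/L)² ≥ α − c, i.e. α ≤ ((π/L)² + c)/((π/L)² + 1) = (1 + c(L/π)²)/(1 + (L/π)²). With (π/L)² = 9*π^2/4 and c = 1/9, the largest admissible constant is α = ((π/L)² + c)/((π/L)² + 1).
Simplifying, α = (4 + 81*π^2)/(9*(4 + 9*π^2)).


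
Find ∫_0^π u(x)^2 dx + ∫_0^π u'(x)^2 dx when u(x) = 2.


||u||_{H^1(0,π)}^2 = 4*π

u'(x) = 0.
Expand u² and (u')² and integrate term by term on (0, π), using: for integers n ≥ 1, ∫_0^π sin²(nx) dx = ∫_0^π cos²(nx) dx = π/2; for n ≠ n', ∫_0^π sin(nx)sin(n'x) dx = ∫_0^π cos(nx)cos(n'x) dx = 0; and by product-to-sum, ∫_0^π sin(nx)cos(n'x) dx = ½∫_0^π [sin((n+n')x) + sin((n−n')x)] dx, which is 0 when n+n' is even and 2n/(n²−n'²) when n+n' is odd (it need not vanish on (0, π)). For the constant mode: ∫_0^π 1 dx = π, ∫_0^π cos(nx) dx = 0, ∫_0^π sin(nx) dx = (1−(−1)^n)/n.
  u² squared terms: (2)²·∫1 dx = 4·π = 4*π.
  So ∫_0^π u² dx = 4*π.
  u' ≡ 0, so ∫_0^π (u')² dx = 0.
||u||_{H^1}^2 = (4*π) + (0) = 4*π.


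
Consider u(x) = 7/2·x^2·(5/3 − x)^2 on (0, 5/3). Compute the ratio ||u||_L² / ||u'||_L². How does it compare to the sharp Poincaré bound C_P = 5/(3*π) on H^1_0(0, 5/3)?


||u||_L² / ||u'||_L² = 5*sqrt(3)/18 < C_P = 5/(3*π).

u(x) = 7/2·x^2·(5/3 − x)^2, so u'(x) = 7*x*(3*x - 5)*(6*x - 5)/9.
u(x) = 7/2·x^2·(5/3 − x)^2 vanishes at x = 0 and x = 5/3, so u ∈ H^1_0(0, 5/3). Differentiate via the product rule and integrate the resulting polynomials term by term.
  ∫_0^5/3 u² dx = ∫_0^5/3 (49*x^8/4 - 245*x^7/3 + 1225*x^6/6 - 6125*x^5/27 + 30625*x^4/324) dx. Term by term:
    ∫_0^5/3 49*x^8/4 dx = 95703125/708588;  ∫_0^5/3 -245*x^7/3 dx = -95703125/157464;  ∫_0^5/3 1225*x^6/6 dx = 13671875/13122;
    ∫_0^5/3 -6125*x^5/27 dx = -95703125/118098;  ∫_0^5/3 30625*x^4/324 dx = 19140625/78732.
  Sum: 95703125/708588 − 95703125/157464 + 13671875/13122 − 95703125/118098 + 19140625/78732 = 2734375/1417176.
  ∫_0^5/3 (u')² dx = ∫_0^5/3 (196*x^6 - 980*x^5 + 15925*x^4/9 - 12250*x^3/9 + 30625*x^2/81) dx. Term by term:
    ∫_0^5/3 196*x^6 dx = 2187500/2187;  ∫_0^5/3 -980*x^5 dx = -7656250/2187;  ∫_0^5/3 15925*x^4/9 dx = 9953125/2187;
    ∫_0^5/3 -12250*x^3/9 dx = -3828125/1458;  ∫_0^5/3 30625*x^2/81 dx = 3828125/6561.
  Sum: 2187500/2187 − 7656250/2187 + 9953125/2187 − 3828125/1458 + 3828125/6561 = 109375/13122.
∫_0^5/3 u² dx = 2734375/1417176, so ||u||_L² = 625*sqrt(42)/2916.
∫_0^5/3 (u')² dx = 109375/13122, so ||u'||_L² = 125*sqrt(14)/162.
Ratio ||u||_L² / ||u'||_L² = 5*sqrt(3)/18.
Sharp Poincaré constant on H^1_0(0, 5/3) is C_P = L/π = 5/(3*π), achieved by sin(3*π/5·x).
A polynomial bump cannot attain the sharp Poincaré constant (only the first sine eigenfunction does), so the ratio is strictly less than C_P, consistent with ||u||_L² ≤ C_P ||u'||_L².


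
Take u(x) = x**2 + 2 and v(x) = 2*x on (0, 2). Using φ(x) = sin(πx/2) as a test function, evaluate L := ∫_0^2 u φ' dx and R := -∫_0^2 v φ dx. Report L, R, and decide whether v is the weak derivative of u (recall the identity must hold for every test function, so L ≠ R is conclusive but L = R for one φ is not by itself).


LHS = -8/π, RHS = -8/π. Yes, v = u' weakly.

u(x) = x**2 + 2, classical derivative u'(x) = 2*x.
φ(x) = sin(πx/2), so φ'(x) = π*cos(π*x/2)/2.
Note φ(0) = φ(2) = 0, so the boundary term u·φ vanishes.
LHS = ∫_0^2 u(x) φ'(x) dx = ∫_0^2 (π*x^2*cos(π*x/2)/2 + π*cos(π*x/2)) dx. Term by term:
  ∫_0^2 π*cos(π*x/2) dx = 0;  ∫_0^2 π*x^2*cos(π*x/2)/2 dx = -8/π.
Sum: 0 − 8/π = -8/π.
So LHS = -8/π.
∫_0^2 v(x) φ(x) dx = ∫_0^2 (2*x*sin(π*x/2)) dx. Term by term:
  ∫_0^2 2*x*sin(π*x/2) dx = 8/π.
So RHS = -∫_0^2 v(x) φ(x) dx = -8/π.
LHS = RHS, so the identity holds for this test φ.
Moreover u is smooth here and v(x) = u'(x) = 2*x pointwise, so the identity holds for every test function. Hence v is the weak derivative of u.


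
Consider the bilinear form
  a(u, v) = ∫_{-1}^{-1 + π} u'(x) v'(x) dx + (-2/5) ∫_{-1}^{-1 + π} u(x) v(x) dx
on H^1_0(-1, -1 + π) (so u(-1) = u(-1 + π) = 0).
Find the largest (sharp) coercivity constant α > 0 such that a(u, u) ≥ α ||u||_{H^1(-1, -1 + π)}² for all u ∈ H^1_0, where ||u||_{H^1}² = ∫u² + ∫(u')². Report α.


α = 3/10

Coercivity of a(·,·) on H^1_0(-1, -1 + π) means a(u, u) ≥ α ||u||_{H^1}² for every u ∈ H^1_0.
The interval has length L = π, and Poincaré/coercivity depend only on L. Here a(u, u) = ∫(u')² + (-2/5)·∫u².
Here c = -2/5 < 0 with |c| < (π/L)² = 1, so coercivity still holds. The condition a(u,u) ≥ α||u||_{H^1}² reads (1−α)∫(u')² ≥ (α−c)∫u². Any admissible α is ≤ 1 (rapidly oscillating u have ∫u²/∫(u')² → 0), and α = 1 would force 0 ≥ (1−c)∫u², impossible since c < 1; so 1−α > 0. By the sharp Poincaré inequality on H^1_0 of an interval of length L, ∫(u')² ≥ (π/L)²∫u² with equality for the first sine mode sin(π(x−x₀)/L) (x₀ the left endpoint), so the inequality holds for all u iff (1−α)(π/L)² ≥ α − c, i.e. α ≤ ((π/L)² + c)/((π/L)² + 1) = (1 + c(L/π)²)/(1 + (L/π)²). (Direct route, valid since c ≤ 0: Poincaré gives c∫u² ≥ c(L/π)²∫(u')², so a(u,u) ≥ (1 + c(L/π)²)∫(u')², while ||u||_{H^1}² ≤ (1 + (L/π)²)∫(u')²; dividing yields the same α.) With (π/L)² = 1 and c = -2/5, the largest admissible constant is α = ((π/L)² + c)/((π/L)² + 1).
Simplifying, α = 3/10.


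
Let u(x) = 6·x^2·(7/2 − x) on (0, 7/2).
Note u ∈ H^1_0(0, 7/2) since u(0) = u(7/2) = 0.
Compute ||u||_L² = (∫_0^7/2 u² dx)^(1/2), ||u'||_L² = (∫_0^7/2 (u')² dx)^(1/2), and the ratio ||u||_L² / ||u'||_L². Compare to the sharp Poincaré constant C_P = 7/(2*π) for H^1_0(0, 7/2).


||u||_L² / ||u'||_L² = sqrt(14)/4 < C_P = 7/(2*π).

u(x) = 6·x^2·(7/2 − x), so u'(x) = 6*x*(7 - 3*x).
u(x) = 6·x^2·(7/2 − x) vanishes at x = 0 and x = 7/2, so u ∈ H^1_0(0, 7/2). Differentiate via the product rule and integrate the resulting polynomials term by term.
  ∫_0^7/2 u² dx = ∫_0^7/2 (36*x^6 - 252*x^5 + 441*x^4) dx. Term by term:
    ∫_0^7/2 36*x^6 dx = 1058841/32;  ∫_0^7/2 -252*x^5 dx = -2470629/32;  ∫_0^7/2 441*x^4 dx = 7411887/160.
  Sum: 1058841/32 − 2470629/32 + 7411887/160 = 352947/160.
  ∫_0^7/2 (u')² dx = ∫_0^7/2 (324*x^4 - 1512*x^3 + 1764*x^2) dx. Term by term:
    ∫_0^7/2 324*x^4 dx = 1361367/40;  ∫_0^7/2 -1512*x^3 dx = -453789/8;  ∫_0^7/2 1764*x^2 dx = 50421/2.
  Sum: 1361367/40 − 453789/8 + 50421/2 = 50421/20.
∫_0^7/2 u² dx = 352947/160, so ||u||_L² = 343*sqrt(30)/40.
∫_0^7/2 (u')² dx = 50421/20, so ||u'||_L² = 49*sqrt(105)/10.
Ratio ||u||_L² / ||u'||_L² = sqrt(14)/4.
Sharp Poincaré constant on H^1_0(0, 7/2) is C_P = L/π = 7/(2*π), achieved by sin(2*π/7·x).
A polynomial bump cannot attain the sharp Poincaré constant (only the first sine eigenfunction does), so the ratio is strictly less than C_P, consistent with ||u||_L² ≤ C_P ||u'||_L².


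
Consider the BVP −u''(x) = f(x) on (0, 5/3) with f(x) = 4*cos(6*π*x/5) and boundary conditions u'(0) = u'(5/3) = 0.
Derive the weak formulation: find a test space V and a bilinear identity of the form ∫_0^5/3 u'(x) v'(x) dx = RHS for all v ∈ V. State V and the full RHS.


V = H^1(0, 5/3) (no boundary constraint on v; u is determined up to an additive constant); weak form: ∫_0^5/3 u'v' dx = ∫_0^5/3 (4*cos(6*π*x/5)) v dx for all v ∈ V.

Multiply both sides by a test function v and integrate from 0 to 5/3:
  ∫_0^5/3 −u''(x) v(x) dx = ∫_0^5/3 f(x) v(x) dx.
Integrate the LHS by parts once:
  ∫_0^5/3 −u'' v dx = −[u'(x) v(x)]_0^5/3 + ∫_0^5/3 u'(x) v'(x) dx.
Thus ∫_0^5/3 u'(x) v'(x) dx = ∫_0^5/3 f(x) v(x) dx + [u'(x) v(x)]_0^5/3.
Choose V so that boundary terms are either known or forced to vanish.
u has homogeneous Neumann: u'(0) = u'(5/3) = 0. So [u' v]_0^5/3 = 0·v(5/3) − 0·v(0) = 0 for any v; take V = H^1(0, 5/3).
Weak formulation: find u (satisfying any essential BC) such that ∫_0^5/3 u'(x) v'(x) dx = ∫_0^5/3 f v dx for all v ∈ V (homogeneous Neumann, so boundary terms vanish).
Substituting f(x) = 4*cos(6*π*x/5), the right-hand side is ∫_0^5/3 (4*cos(6*π*x/5)) v dx.
Compatibility check (pure Neumann): taking v ≡ 1 ∈ V gives 0 = ∫_0^5/3 f dx + (0) − (0), i.e. ∫_0^5/3 f dx must equal u'(0) − u'(5/3) = 0. Indeed ∫_0^5/3 (4*cos(6*π*x/5)) dx = 0, so the data are compatible. The solution is then unique only up to an additive constant (fix it e.g. by requiring ∫_0^5/3 u dx = 0).


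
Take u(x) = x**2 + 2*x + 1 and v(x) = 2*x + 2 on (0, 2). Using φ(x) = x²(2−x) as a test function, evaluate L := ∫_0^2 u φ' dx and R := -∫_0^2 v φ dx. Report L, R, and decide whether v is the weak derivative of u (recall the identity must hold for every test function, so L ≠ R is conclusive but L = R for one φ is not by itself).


LHS = -88/15, RHS = -88/15. Yes, v = u' weakly.

u(x) = x**2 + 2*x + 1, classical derivative u'(x) = 2*x + 2.
φ(x) = x²(2−x), so φ'(x) = x*(4 - 3*x).
Note φ(0) = φ(2) = 0, so the boundary term u·φ vanishes.
LHS = ∫_0^2 u(x) φ'(x) dx = ∫_0^2 (-3*x^4 - 2*x^3 + 5*x^2 + 4*x) dx. Term by term:
  ∫_0^2 -3*x^4 dx = -96/5;  ∫_0^2 -2*x^3 dx = -8;  ∫_0^2 5*x^2 dx = 40/3;
  ∫_0^2 4*x dx = 8.
Sum: -96/5 − 8 + 40/3 + 8 = -88/15.
So LHS = -88/15.
∫_0^2 v(x) φ(x) dx = ∫_0^2 (-2*x^4 + 2*x^3 + 4*x^2) dx. Term by term:
  ∫_0^2 -2*x^4 dx = -64/5;  ∫_0^2 2*x^3 dx = 8;  ∫_0^2 4*x^2 dx = 32/3.
Sum: -64/5 + 8 + 32/3 = 88/15.
So RHS = -∫_0^2 v(x) φ(x) dx = -88/15.
LHS = RHS, so the identity holds for this test φ.
Moreover u is smooth here and v(x) = u'(x) = 2*x + 2 pointwise, so the identity holds for every test function. Hence v is the weak derivative of u.


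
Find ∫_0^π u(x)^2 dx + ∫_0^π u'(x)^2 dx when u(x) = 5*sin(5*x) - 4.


||u||_{H^1(0,π)}^2 = -16 + 341*π

u'(x) = 25*cos(5*x).
Expand u² and (u')² and integrate term by term on (0, π), using: for integers n ≥ 1, ∫_0^π sin²(nx) dx = ∫_0^π cos²(nx) dx = π/2; for n ≠ n', ∫_0^π sin(nx)sin(n'x) dx = ∫_0^π cos(nx)cos(n'x) dx = 0; and by product-to-sum, ∫_0^π sin(nx)cos(n'x) dx = ½∫_0^π [sin((n+n')x) + sin((n−n')x)] dx, which is 0 when n+n' is even and 2n/(n²−n'²) when n+n' is odd (it need not vanish on (0, π)). For the constant mode: ∫_0^π 1 dx = π, ∫_0^π cos(nx) dx = 0, ∫_0^π sin(nx) dx = (1−(−1)^n)/n.
  u² squared terms: (-4)²·∫1 dx = 16·π = 16*π;  (5)²·∫sin(5x)² dx = 25·π/2 = 25*π/2.
  u² cross terms: 2·(-4)·(5)·∫1·sin(5x) dx = -40·(2/5) = -16.
  So ∫_0^π u² dx = 16*π + 25*π/2 − 16 = -16 + 57*π/2.
  (u')² squared terms: (25)²·∫cos(5x)² dx = 625·π/2 = 625*π/2.
  So ∫_0^π (u')² dx = 625*π/2.
||u||_{H^1}^2 = (-16 + 57*π/2) + (625*π/2) = -16 + 341*π.


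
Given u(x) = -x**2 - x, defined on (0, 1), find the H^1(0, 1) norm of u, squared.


||u||_{H^1}^2 = 161/30

The H^1 norm (squared) on an interval (0, L) is
  ||u||_{H^1}^2 = ∫_0^L u(x)^2 dx + ∫_0^L u'(x)^2 dx.
Compute u'(x) = -2*x - 1.
Then u(x)^2 = x**4 + 2*x**3 + x**2 and u'(x)^2 = 4*x**2 + 4*x + 1.
Integrate each monomial from 0 to 1 using ∫_0^1 c·x^n dx = c·1^(n+1)/(n+1):
  ∫_0^1 u(x)^2 dx = ∫_0^1 (x^4 + 2*x^3 + x^2) dx. Term by term:
    ∫_0^1 x^4 dx = 1/5;  ∫_0^1 2*x^3 dx = 1/2;  ∫_0^1 x^2 dx = 1/3.
  Sum: 1/5 + 1/2 + 1/3 = 31/30.
  ∫_0^1 u'(x)^2 dx = ∫_0^1 (4*x^2 + 4*x + 1) dx. Term by term:
    ∫_0^1 4*x^2 dx = 4/3;  ∫_0^1 4*x dx = 2;  ∫_0^1 1 dx = 1.
  Sum: 4/3 + 2 + 1 = 13/3.
Adding: ||u||_{H^1}^2 = 31/30 + 13/3 = 161/30.


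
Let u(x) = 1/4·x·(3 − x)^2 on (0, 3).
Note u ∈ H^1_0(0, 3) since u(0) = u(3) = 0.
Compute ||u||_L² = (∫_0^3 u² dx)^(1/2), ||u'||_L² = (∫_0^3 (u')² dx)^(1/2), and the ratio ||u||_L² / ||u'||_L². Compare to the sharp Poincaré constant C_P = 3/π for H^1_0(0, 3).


||u||_L² / ||u'||_L² = 3*sqrt(14)/14 < C_P = 3/π.

u(x) = 1/4·x·(3 − x)^2, so u'(x) = 3*(x - 3)*(x - 1)/4.
u(x) = 1/4·x·(3 − x)^2 vanishes at x = 0 and x = 3, so u ∈ H^1_0(0, 3). Differentiate via the product rule and integrate the resulting polynomials term by term.
  ∫_0^3 u² dx = ∫_0^3 (x^6/16 - 3*x^5/4 + 27*x^4/8 - 27*x^3/4 + 81*x^2/16) dx. Term by term:
    ∫_0^3 x^6/16 dx = 2187/112;  ∫_0^3 -3*x^5/4 dx = -729/8;  ∫_0^3 27*x^4/8 dx = 6561/40;
    ∫_0^3 -27*x^3/4 dx = -2187/16;  ∫_0^3 81*x^2/16 dx = 729/16.
  Sum: 2187/112 − 729/8 + 6561/40 − 2187/16 + 729/16 = 729/560.
  ∫_0^3 (u')² dx = ∫_0^3 (9*x^4/16 - 9*x^3/2 + 99*x^2/8 - 27*x/2 + 81/16) dx. Term by term:
    ∫_0^3 9*x^4/16 dx = 2187/80;  ∫_0^3 -9*x^3/2 dx = -729/8;  ∫_0^3 99*x^2/8 dx = 891/8;
    ∫_0^3 -27*x/2 dx = -243/4;  ∫_0^3 81/16 dx = 243/16.
  Sum: 2187/80 − 729/8 + 891/8 − 243/4 + 243/16 = 81/40.
∫_0^3 u² dx = 729/560, so ||u||_L² = 27*sqrt(35)/140.
∫_0^3 (u')² dx = 81/40, so ||u'||_L² = 9*sqrt(10)/20.
Ratio ||u||_L² / ||u'||_L² = 3*sqrt(14)/14.
Sharp Poincaré constant on H^1_0(0, 3) is C_P = L/π = 3/π, achieved by sin(π/3·x).
A polynomial bump cannot attain the sharp Poincaré constant (only the first sine eigenfunction does), so the ratio is strictly less than C_P, consistent with ||u||_L² ≤ C_P ||u'||_L².


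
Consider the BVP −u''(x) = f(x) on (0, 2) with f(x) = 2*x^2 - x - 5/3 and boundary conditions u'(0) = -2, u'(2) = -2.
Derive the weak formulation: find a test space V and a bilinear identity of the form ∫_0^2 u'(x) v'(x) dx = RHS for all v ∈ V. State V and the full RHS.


V = H^1(0, 2) (v unrestricted at boundary; u is determined up to an additive constant); weak form: ∫_0^2 u'v' dx = ∫_0^2 (2*x^2 - x - 5/3) v dx − 2·v(2) + 2·v(0) for all v ∈ V.

Multiply both sides by a test function v and integrate from 0 to 2:
  ∫_0^2 −u''(x) v(x) dx = ∫_0^2 f(x) v(x) dx.
Integrate the LHS by parts once:
  ∫_0^2 −u'' v dx = −[u'(x) v(x)]_0^2 + ∫_0^2 u'(x) v'(x) dx.
Thus ∫_0^2 u'(x) v'(x) dx = ∫_0^2 f(x) v(x) dx + [u'(x) v(x)]_0^2.
Choose V so that boundary terms are either known or forced to vanish.
u has inhomogeneous Neumann u'(0) = -2, u'(2) = -2. [u' v]_0^2 = (-2)·v(2) − (-2)·v(0) = − 2·v(2) + 2·v(0). Take V = H^1(0, 2); boundary term becomes part of RHS.
Weak formulation: find u (satisfying any essential BC) such that ∫_0^2 u'(x) v'(x) dx = ∫_0^2 f v dx − 2·v(2) + 2·v(0) for all v ∈ V (Neumann data are natural BCs: they enter the RHS as boundary terms).
Substituting f(x) = 2*x^2 - x - 5/3, the right-hand side is ∫_0^2 (2*x^2 - x - 5/3) v dx − 2·v(2) + 2·v(0).
Compatibility check (pure Neumann): taking v ≡ 1 ∈ V gives 0 = ∫_0^2 f dx + (-2) − (-2), i.e. ∫_0^2 f dx must equal u'(0) − u'(2) = 0. Indeed ∫_0^2 (2*x^2 - x - 5/3) dx = 0, so the data are compatible. The solution is then unique only up to an additive constant (fix it e.g. by requiring ∫_0^2 u dx = 0).


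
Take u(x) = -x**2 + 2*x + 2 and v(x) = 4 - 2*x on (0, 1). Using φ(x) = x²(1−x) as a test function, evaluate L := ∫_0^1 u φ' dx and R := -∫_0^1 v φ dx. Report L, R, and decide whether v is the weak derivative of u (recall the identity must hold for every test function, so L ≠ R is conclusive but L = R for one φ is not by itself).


LHS = -1/15, RHS = -7/30. No, v is not the weak derivative of u.

u(x) = -x**2 + 2*x + 2, classical derivative u'(x) = 2 - 2*x.
φ(x) = x²(1−x), so φ'(x) = x*(2 - 3*x).
Note φ(0) = φ(1) = 0, so the boundary term u·φ vanishes.
LHS = ∫_0^1 u(x) φ'(x) dx = ∫_0^1 (3*x^4 - 8*x^3 - 2*x^2 + 4*x) dx. Term by term:
  ∫_0^1 3*x^4 dx = 3/5;  ∫_0^1 -8*x^3 dx = -2;  ∫_0^1 -2*x^2 dx = -2/3;
  ∫_0^1 4*x dx = 2.
Sum: 3/5 − 2 − 2/3 + 2 = -1/15.
So LHS = -1/15.
∫_0^1 v(x) φ(x) dx = ∫_0^1 (2*x^4 - 6*x^3 + 4*x^2) dx. Term by term:
  ∫_0^1 2*x^4 dx = 2/5;  ∫_0^1 -6*x^3 dx = -3/2;  ∫_0^1 4*x^2 dx = 4/3.
Sum: 2/5 − 3/2 + 4/3 = 7/30.
So RHS = -∫_0^1 v(x) φ(x) dx = -7/30.
LHS − RHS = 1/6 ≠ 0, so the identity fails.
(For a valid weak derivative the identity must hold for EVERY test function, in particular this one. The failure shows v is NOT the weak derivative of u.)
Correct weak derivative would be u'(x) = 2 - 2*x.
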